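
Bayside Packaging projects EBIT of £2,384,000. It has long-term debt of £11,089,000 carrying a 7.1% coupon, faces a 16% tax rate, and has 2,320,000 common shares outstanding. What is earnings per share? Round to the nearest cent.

Interest = £787,319.00, so EBT = £2,384,000 − £787,319.00 = £1,596,681.00.
Net income = £1,596,681.00 × (1 − 0.16) = £1,341,212.04.
Per share: £1,341,212.04 / 2,320,000 shares = £0.58.

£0.58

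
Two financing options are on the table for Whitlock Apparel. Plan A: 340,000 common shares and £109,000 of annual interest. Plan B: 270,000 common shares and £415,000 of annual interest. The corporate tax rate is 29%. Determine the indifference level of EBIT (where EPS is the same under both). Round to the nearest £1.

At indifference, (EBIT − 109,000)(1 − t)/340,000 = (EBIT − 415,000)(1 − t)/270,000.
The (1 − t) factor cancels: (EBIT − 109,000) × 270,000 = (EBIT − 415,000) × 340,000.
Solving, EBIT = (415,000·340,000 − 109,000·270,000) / (340,000 − 270,000) = 111,670,000,000 / 70,000 = 1,595,285.71.

£1,595,286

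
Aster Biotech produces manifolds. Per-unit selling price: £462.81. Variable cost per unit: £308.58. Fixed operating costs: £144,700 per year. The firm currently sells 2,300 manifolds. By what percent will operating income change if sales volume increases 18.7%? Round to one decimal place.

Contribution at this volume is 2,300 × £154.23 = £354,729.00.
Subtracting fixed costs: EBIT = £354,729.00 − £144,700 = £210,029.00.
So DOL = total CM / EBIT = £354,729.00 / £210,029.00 = 1.6890.
So EBIT moves 1.6890 × (+18.7%) = +31.6%.

+31.6%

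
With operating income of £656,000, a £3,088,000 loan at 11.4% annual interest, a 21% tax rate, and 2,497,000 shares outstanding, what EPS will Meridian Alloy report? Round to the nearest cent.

£0.10

Interest = £352,032.00, so EBT = £656,000 − £352,032.00 = £303,968.00.
Net income = £303,968.00 × (1 − 0.21) = £240,134.72.
Per share: £240,134.72 / 2,497,000 shares = £0.10.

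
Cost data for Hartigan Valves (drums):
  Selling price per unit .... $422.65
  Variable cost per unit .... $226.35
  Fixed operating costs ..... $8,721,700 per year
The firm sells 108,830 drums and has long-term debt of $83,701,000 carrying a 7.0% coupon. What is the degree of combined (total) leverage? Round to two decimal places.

Contribution at this volume is 108,830 × $196.30 = $21,363,329.00.
Subtracting fixed costs: EBIT = $21,363,329.00 − $8,721,700 = $12,641,629.00. Interest = $5,859,070.00.
DOL = $21,363,329.00 ÷ $12,641,629.00 = 1.6899; DFL = $12,641,629.00 ÷ $6,782,559.00 = 1.8638.
Combined leverage = 1.6899 × 1.8638 = 3.1496.

3.15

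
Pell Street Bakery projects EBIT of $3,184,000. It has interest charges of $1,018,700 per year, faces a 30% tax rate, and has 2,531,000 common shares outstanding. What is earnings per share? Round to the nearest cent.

$0.60

Pre-tax income = $3,184,000 − $1,018,700.00 = $2,165,300.00.
Net income = $2,165,300.00 × (1 − 0.30) = $1,515,710.00.
EPS = $1,515,710.00 ÷ 2,531,000 = $0.60.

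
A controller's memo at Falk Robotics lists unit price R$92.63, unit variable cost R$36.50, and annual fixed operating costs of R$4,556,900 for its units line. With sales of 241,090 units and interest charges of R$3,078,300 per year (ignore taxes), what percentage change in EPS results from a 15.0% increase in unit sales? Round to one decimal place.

Total contribution margin = 241,090 × R$56.13 = R$13,532,381.70.
Subtracting fixed costs: EBIT = R$13,532,381.70 − R$4,556,900 = R$8,975,481.70.
After interest of R$3,078,300.00, pre-tax earnings = R$5,897,181.70.
Degree of combined leverage = contribution ÷ (EBIT − I) = R$13,532,381.70 ÷ R$5,897,181.70 = 2.2947.
EPS therefore changes by 2.2947 × (+15.0%) = +34.4%.

+34.4%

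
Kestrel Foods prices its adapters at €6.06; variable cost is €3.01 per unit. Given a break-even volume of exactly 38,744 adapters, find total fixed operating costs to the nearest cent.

€118,169.20

Each unit contributes €6.06 − €3.01 = €3.05.
Fixed costs = break-even units × CM = 38,744 × €3.05 = €118,169.20.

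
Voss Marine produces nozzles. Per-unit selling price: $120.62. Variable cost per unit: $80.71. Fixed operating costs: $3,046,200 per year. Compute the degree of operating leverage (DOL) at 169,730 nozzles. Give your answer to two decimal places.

At 169,730 units, contribution = 169,730 × $39.91 = $6,773,924.30.
EBIT = $6,773,924.30 − $3,046,200 = $3,727,724.30.
DOL = contribution ÷ EBIT = $6,773,924.30 ÷ $3,727,724.30 = 1.8172.

1.82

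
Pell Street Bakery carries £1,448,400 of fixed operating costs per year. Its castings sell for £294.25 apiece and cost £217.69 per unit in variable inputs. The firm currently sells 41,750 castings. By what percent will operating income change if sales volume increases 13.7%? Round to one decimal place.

Contribution at this volume is 41,750 × £76.56 = £3,196,380.00.
Subtracting fixed costs: EBIT = £3,196,380.00 − £1,448,400 = £1,747,980.00.
So DOL = total CM / EBIT = £3,196,380.00 / £1,747,980.00 = 1.8286.
So EBIT moves 1.8286 × (+13.7%) = +25.1%.

+25.1%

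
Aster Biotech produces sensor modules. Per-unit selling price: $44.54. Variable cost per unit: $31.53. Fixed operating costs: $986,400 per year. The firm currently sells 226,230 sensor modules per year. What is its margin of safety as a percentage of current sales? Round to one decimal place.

Contribution margin per unit = $44.54 − $31.53 = $13.01. Break-even units = $986,400 ÷ $13.01 = 75,818.60; break-even revenue = 75,818.60 × $44.54 = $3,376,960.49.
Current sales = 226,230 × $44.54 = $10,076,284.20.
Margin of safety = ($10,076,284.20 − $3,376,960.49) ÷ $10,076,284.20 = 66.5%.

66.5%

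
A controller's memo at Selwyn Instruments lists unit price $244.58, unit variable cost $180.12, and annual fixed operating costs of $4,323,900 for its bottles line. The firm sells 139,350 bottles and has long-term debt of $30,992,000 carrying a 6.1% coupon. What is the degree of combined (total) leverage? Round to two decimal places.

3.25

Total contribution margin = 139,350 × $64.46 = $8,982,501.00.
Subtracting fixed costs: EBIT = $8,982,501.00 − $4,323,900 = $4,658,601.00. Interest = $1,890,512.00, so EBIT − I = $2,768,089.00.
Degree of total leverage = total CM / (EBIT − interest) = $8,982,501.00 / $2,768,089.00 = 3.2450.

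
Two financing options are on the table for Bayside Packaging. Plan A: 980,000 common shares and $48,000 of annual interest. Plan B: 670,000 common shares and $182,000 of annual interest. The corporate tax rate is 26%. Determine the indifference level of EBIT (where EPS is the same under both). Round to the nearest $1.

At indifference, (EBIT − 48,000)(1 − t)/980,000 = (EBIT − 182,000)(1 − t)/670,000.
Cancelling (1 − t) and cross-multiplying: 670,000·(EBIT − 48,000) = 980,000·(EBIT − 182,000).
Solving, EBIT = (182,000·980,000 − 48,000·670,000) / (980,000 − 670,000) = 146,200,000,000 / 310,000 = 471,612.90.

$471,613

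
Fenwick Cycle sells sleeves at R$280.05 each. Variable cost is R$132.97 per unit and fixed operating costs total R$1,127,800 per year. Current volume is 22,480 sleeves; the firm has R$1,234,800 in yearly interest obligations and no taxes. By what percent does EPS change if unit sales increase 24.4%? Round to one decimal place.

Total contribution margin = 22,480 × R$147.08 = R$3,306,358.40.
EBIT = R$3,306,358.40 − R$1,127,800 = R$2,178,558.40.
After interest of R$1,234,800.00, pre-tax earnings = R$943,758.40.
DCL = total CM / (EBIT − I) = R$3,306,358.40 / R$943,758.40 = 3.5034.
EPS therefore changes by 3.5034 × (+24.4%) = +85.5%.

+85.5%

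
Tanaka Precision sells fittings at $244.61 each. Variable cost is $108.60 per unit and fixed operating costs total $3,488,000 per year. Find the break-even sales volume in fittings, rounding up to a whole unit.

Each unit contributes $244.61 − $108.60 = $136.01.
Break-even Q = $3,488,000 / $136.01 = 25,645.17 → 25,646 fittings.

25,646 fittings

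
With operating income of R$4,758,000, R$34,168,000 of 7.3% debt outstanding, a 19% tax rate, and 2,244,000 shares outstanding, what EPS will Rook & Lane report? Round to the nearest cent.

R$0.82

Interest = R$2,494,264.00, so EBT = R$4,758,000 − R$2,494,264.00 = R$2,263,736.00.
After tax at 19%: net income = R$2,263,736.00 × 0.81 = R$1,833,626.16.
EPS = R$1,833,626.16 ÷ 2,244,000 = R$0.82.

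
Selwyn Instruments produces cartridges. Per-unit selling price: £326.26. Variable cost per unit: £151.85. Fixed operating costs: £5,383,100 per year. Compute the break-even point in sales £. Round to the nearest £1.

CM per unit = £326.26 − £151.85 = £174.41; CM ratio = £174.41 / £326.26 = 0.5346.
Break-even revenue = fixed costs × price ÷ CM = £5,383,100 × £326.26 ÷ £174.41 = £10,069,894.

£10,069,894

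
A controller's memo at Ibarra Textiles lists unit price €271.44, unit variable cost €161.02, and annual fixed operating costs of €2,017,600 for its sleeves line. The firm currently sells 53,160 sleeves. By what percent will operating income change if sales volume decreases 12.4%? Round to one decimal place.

Contribution at this volume is 53,160 × €110.42 = €5,869,927.20.
EBIT = €5,869,927.20 − €2,017,600 = €3,852,327.20.
So DOL = total CM / EBIT = €5,869,927.20 / €3,852,327.20 = 1.5237.
So EBIT moves 1.5237 × (-12.4%) = -18.9%.

-18.9%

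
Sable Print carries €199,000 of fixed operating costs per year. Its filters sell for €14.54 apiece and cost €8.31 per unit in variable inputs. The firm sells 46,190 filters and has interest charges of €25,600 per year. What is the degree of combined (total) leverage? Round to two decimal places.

4.56

Contribution at this volume is 46,190 × €6.23 = €287,763.70.
EBIT = €287,763.70 − €199,000 = €88,763.70. Interest = €25,600.00, so EBIT − I = €63,163.70.
Degree of total leverage = total CM / (EBIT − interest) = €287,763.70 / €63,163.70 = 4.5558.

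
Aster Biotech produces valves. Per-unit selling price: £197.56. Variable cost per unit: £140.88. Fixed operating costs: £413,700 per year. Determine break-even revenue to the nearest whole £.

£1,441,965

Contribution margin per unit = £197.56 − £140.88 = £56.68, a CM ratio of £56.68 ÷ £197.56 = 0.2869.
Break-even revenue = fixed costs × price ÷ CM = £413,700 × £197.56 ÷ £56.68 = £1,441,965.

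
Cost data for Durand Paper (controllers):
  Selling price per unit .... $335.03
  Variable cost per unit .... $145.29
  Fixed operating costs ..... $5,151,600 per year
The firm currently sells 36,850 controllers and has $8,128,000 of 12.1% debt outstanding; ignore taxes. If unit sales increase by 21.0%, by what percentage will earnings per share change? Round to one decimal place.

+171.4%

Total contribution margin = 36,850 × $189.74 = $6,991,919.00.
EBIT = $6,991,919.00 − $5,151,600 = $1,840,319.00.
Interest = $983,488.00, so EBIT − I = $856,831.00.
Degree of combined leverage = contribution ÷ (EBIT − I) = $6,991,919.00 ÷ $856,831.00 = 8.1602.
%ΔEPS = DCL × %ΔSales = 8.1602 × +21.0% = +171.4%.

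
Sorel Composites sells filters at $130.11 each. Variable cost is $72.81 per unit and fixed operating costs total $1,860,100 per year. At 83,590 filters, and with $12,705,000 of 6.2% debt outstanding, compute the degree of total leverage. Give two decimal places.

Contribution at this volume is 83,590 × $57.30 = $4,789,707.00.
EBIT = $4,789,707.00 − $1,860,100 = $2,929,607.00. Interest = $787,710.00.
DOL = $4,789,707.00 ÷ $2,929,607.00 = 1.6349; DFL = $2,929,607.00 ÷ $2,141,897.00 = 1.3678.
Combined leverage = 1.6349 × 1.3678 = 2.2362.

2.24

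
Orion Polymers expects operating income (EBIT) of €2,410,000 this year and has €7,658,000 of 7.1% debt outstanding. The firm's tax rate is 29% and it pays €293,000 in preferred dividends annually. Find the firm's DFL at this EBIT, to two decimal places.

1.66

Interest = €543,718.00.
Pre-tax preferred-dividend burden = €293,000 ÷ (1 − 0.29) = €412,676.06.
DFL = EBIT ÷ [EBIT − I − D_p/(1−t)] = €2,410,000 ÷ [€2,410,000 − €543,718.00 − €412,676.06] = €2,410,000 ÷ €1,453,605.94 = 1.6579.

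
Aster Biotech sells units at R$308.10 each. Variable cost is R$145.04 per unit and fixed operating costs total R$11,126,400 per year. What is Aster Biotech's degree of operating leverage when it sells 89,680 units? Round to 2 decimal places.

4.18

At 89,680 units, contribution = 89,680 × R$163.06 = R$14,623,220.80.
EBIT = R$14,623,220.80 − R$11,126,400 = R$3,496,820.80.
DOL = contribution ÷ EBIT = R$14,623,220.80 ÷ R$3,496,820.80 = 4.1819.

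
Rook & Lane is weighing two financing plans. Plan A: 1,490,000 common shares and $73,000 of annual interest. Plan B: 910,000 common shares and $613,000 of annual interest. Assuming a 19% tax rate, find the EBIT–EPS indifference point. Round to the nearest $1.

$1,460,241

At indifference, (EBIT − 73,000)(1 − t)/1,490,000 = (EBIT − 613,000)(1 − t)/910,000.
Cancelling (1 − t) and cross-multiplying: 910,000·(EBIT − 73,000) = 1,490,000·(EBIT − 613,000).
Solving, EBIT = (613,000·1,490,000 − 73,000·910,000) / (1,490,000 − 910,000) = 846,940,000,000 / 580,000 = 1,460,241.38.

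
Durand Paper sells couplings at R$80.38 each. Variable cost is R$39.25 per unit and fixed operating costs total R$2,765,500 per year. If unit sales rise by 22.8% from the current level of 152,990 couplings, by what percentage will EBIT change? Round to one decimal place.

+40.7%

Contribution at this volume is 152,990 × R$41.13 = R$6,292,478.70.
Subtracting fixed costs: EBIT = R$6,292,478.70 − R$2,765,500 = R$3,526,978.70.
Degree of operating leverage = R$6,292,478.70 / R$3,526,978.70 = 1.7841.
So EBIT moves 1.7841 × (+22.8%) = +40.7%.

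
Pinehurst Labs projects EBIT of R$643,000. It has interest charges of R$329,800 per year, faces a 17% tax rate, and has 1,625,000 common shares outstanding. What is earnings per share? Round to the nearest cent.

R$0.16

Pre-tax income = R$643,000 − R$329,800.00 = R$313,200.00.
After tax at 17%: net income = R$313,200.00 × 0.83 = R$259,956.00.
Per share: R$259,956.00 / 1,625,000 shares = R$0.16.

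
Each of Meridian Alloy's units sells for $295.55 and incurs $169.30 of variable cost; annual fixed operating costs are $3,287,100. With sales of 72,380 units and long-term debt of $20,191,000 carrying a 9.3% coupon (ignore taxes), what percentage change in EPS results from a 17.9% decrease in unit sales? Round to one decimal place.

-41.2%

At 72,380 units, contribution = 72,380 × $126.25 = $9,137,975.00.
Subtracting fixed costs: EBIT = $9,137,975.00 − $3,287,100 = $5,850,875.00.
Interest = $1,877,763.00, so EBIT − I = $3,973,112.00.
DCL = total CM / (EBIT − I) = $9,137,975.00 / $3,973,112.00 = 2.3000.
EPS therefore changes by 2.3000 × (-17.9%) = -41.2%.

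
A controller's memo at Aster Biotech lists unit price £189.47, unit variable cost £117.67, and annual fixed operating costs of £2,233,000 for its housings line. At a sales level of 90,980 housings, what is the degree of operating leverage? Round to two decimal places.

1.52

Contribution at this volume is 90,980 × £71.80 = £6,532,364.00.
EBIT = £6,532,364.00 − £2,233,000 = £4,299,364.00.
Degree of operating leverage = £6,532,364.00 / £4,299,364.00 = 1.5194.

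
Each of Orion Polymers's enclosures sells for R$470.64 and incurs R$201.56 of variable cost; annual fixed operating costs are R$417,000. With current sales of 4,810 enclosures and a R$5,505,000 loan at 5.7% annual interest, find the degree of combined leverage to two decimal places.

2.30

At 4,810 units, contribution = 4,810 × R$269.08 = R$1,294,274.80.
EBIT = R$1,294,274.80 − R$417,000 = R$877,274.80. Interest = R$313,785.00, so EBIT − I = R$563,489.80.
DCL = contribution ÷ (EBIT − I) = R$1,294,274.80 ÷ R$563,489.80 = 2.2969.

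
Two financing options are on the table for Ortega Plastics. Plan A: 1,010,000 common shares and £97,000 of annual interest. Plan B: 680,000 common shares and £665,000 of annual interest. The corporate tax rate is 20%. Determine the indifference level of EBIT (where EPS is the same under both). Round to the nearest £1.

£1,835,424

At indifference, (EBIT − 97,000)(1 − t)/1,010,000 = (EBIT − 665,000)(1 − t)/680,000.
The (1 − t) factor cancels: (EBIT − 97,000) × 680,000 = (EBIT − 665,000) × 1,010,000.
Solving, EBIT = (665,000·1,010,000 − 97,000·680,000) / (1,010,000 − 680,000) = 605,690,000,000 / 330,000 = 1,835,424.24.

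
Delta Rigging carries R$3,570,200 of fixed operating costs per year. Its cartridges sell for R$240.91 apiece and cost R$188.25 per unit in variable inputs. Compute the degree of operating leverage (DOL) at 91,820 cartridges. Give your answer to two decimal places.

3.82

Total contribution margin = 91,820 × R$52.66 = R$4,835,241.20.
EBIT = R$4,835,241.20 − R$3,570,200 = R$1,265,041.20.
Degree of operating leverage = R$4,835,241.20 / R$1,265,041.20 = 3.8222.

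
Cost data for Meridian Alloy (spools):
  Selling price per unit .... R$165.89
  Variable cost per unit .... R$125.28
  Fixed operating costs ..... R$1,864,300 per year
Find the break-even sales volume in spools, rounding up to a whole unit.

45,908 spools

Contribution margin per unit = R$165.89 − R$125.28 = R$40.61.
Units to break even: R$1,864,300 ÷ R$40.61 = 45,907.41, rounded up to 45,908.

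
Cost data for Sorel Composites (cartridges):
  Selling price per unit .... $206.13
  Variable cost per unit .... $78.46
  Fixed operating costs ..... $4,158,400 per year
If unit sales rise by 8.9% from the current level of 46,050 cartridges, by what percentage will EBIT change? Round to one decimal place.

+30.4%

Total contribution margin = 46,050 × $127.67 = $5,879,203.50.
EBIT = $5,879,203.50 − $4,158,400 = $1,720,803.50.
Degree of operating leverage = $5,879,203.50 / $1,720,803.50 = 3.4165.
Operating income changes by 3.4165 × +8.9% = +30.4%.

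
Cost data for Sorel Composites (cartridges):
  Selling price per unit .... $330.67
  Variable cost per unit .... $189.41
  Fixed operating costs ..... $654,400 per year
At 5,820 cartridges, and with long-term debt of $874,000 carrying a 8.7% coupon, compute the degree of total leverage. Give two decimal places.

Contribution at this volume is 5,820 × $141.26 = $822,133.20.
Operating income = contribution − fixed costs = $822,133.20 − $654,400 = $167,733.20. Interest = $76,038.00.
DOL = $822,133.20 ÷ $167,733.20 = 4.9014; DFL = $167,733.20 ÷ $91,695.20 = 1.8292.
Combined leverage = 4.9014 × 1.8292 = 8.9656.

8.97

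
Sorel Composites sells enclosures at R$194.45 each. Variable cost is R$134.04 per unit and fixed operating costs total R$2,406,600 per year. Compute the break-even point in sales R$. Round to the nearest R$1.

R$7,746,455

Contribution margin per unit = R$194.45 − R$134.04 = R$60.41, a CM ratio of R$60.41 ÷ R$194.45 = 0.3107.
Break-even revenue = fixed costs × price ÷ CM = R$2,406,600 × R$194.45 ÷ R$60.41 = R$7,746,455.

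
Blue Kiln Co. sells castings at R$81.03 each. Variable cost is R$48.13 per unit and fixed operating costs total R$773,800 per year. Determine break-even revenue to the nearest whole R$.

Contribution margin per unit = R$81.03 − R$48.13 = R$32.90, a CM ratio of R$32.90 ÷ R$81.03 = 0.4060.
Break-even revenue = fixed costs × price ÷ CM = R$773,800 × R$81.03 ÷ R$32.90 = R$1,905,806.

R$1,905,806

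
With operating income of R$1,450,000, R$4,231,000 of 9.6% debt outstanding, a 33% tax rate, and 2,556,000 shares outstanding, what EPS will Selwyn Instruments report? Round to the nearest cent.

R$0.27

Interest = R$406,176.00, so EBT = R$1,450,000 − R$406,176.00 = R$1,043,824.00.
Net income = R$1,043,824.00 × (1 − 0.33) = R$699,362.08.
Per share: R$699,362.08 / 2,556,000 shares = R$0.27.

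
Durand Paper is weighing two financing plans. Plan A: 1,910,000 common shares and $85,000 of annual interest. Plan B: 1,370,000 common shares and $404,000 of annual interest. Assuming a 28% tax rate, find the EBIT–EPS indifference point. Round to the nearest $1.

$1,213,315

Set EPS_A = EPS_B: (EBIT − $85,000)(1 − 0.28) ÷ 1,910,000 = (EBIT − $404,000)(1 − 0.28) ÷ 1,370,000.
The (1 − t) factor cancels: (EBIT − 85,000) × 1,370,000 = (EBIT − 404,000) × 1,910,000.
Solving, EBIT = (404,000·1,910,000 − 85,000·1,370,000) / (1,910,000 − 1,370,000) = 655,190,000,000 / 540,000 = 1,213,314.81.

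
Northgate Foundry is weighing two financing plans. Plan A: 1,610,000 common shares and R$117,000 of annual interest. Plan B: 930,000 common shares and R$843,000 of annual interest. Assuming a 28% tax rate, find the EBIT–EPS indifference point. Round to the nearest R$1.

Set EPS_A = EPS_B: (EBIT − R$117,000)(1 − 0.28) ÷ 1,610,000 = (EBIT − R$843,000)(1 − 0.28) ÷ 930,000.
Cancelling (1 − t) and cross-multiplying: 930,000·(EBIT − 117,000) = 1,610,000·(EBIT − 843,000).
EBIT × (1,610,000 − 930,000) = 843,000 × 1,610,000 − 117,000 × 930,000 = 1,248,420,000,000, so EBIT = 1,248,420,000,000 ÷ 680,000 = 1,835,911.76.

R$1,835,912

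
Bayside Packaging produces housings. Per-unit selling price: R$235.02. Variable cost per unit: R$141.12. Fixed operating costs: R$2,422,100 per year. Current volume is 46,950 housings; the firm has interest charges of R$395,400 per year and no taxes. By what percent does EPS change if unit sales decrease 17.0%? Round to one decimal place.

Contribution at this volume is 46,950 × R$93.90 = R$4,408,605.00.
EBIT = R$4,408,605.00 − R$2,422,100 = R$1,986,505.00.
After interest of R$395,400.00, pre-tax earnings = R$1,591,105.00.
Degree of combined leverage = contribution ÷ (EBIT − I) = R$4,408,605.00 ÷ R$1,591,105.00 = 2.7708.
%ΔEPS = DCL × %ΔSales = 2.7708 × -17.0% = -47.1%.

-47.1%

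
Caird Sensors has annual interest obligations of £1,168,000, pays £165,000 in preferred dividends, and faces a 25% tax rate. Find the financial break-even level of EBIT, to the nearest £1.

£1,388,000

Grossing the preferred dividend up to pre-tax terms: £165,000 / (1 − 0.25) = £220,000.00.
EPS = 0 when EBIT covers interest plus the pre-tax preferred burden: £1,168,000 + £220,000.00 = £1,388,000.00.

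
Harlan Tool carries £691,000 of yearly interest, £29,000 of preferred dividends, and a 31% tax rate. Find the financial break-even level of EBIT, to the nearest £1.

Preferred dividends are paid after tax, so their pre-tax equivalent is £29,000 ÷ (1 − 0.31) = £42,028.99.
Financial break-even EBIT = interest + D_p ÷ (1 − t) = £691,000 + £42,028.99 = £733,028.99.

£733,029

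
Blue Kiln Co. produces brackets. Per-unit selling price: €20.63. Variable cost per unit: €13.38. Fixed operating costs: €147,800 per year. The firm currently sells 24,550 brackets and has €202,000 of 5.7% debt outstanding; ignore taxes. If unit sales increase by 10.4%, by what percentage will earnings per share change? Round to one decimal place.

At 24,550 units, contribution = 24,550 × €7.25 = €177,987.50.
Operating income = contribution − fixed costs = €177,987.50 − €147,800 = €30,187.50.
Interest = €11,514.00, so EBIT − I = €18,673.50.
DCL = total CM / (EBIT − I) = €177,987.50 / €18,673.50 = 9.5316.
EPS therefore changes by 9.5316 × (+10.4%) = +99.1%.

+99.1%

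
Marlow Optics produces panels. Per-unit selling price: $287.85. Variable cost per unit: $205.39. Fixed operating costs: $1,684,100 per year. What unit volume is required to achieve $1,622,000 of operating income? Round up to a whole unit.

40,094 panels

Unit CM = price − variable cost = $287.85 − $205.39 = $82.46.
Required volume = (fixed costs + target profit) ÷ CM = ($1,684,100 + $1,622,000) ÷ $82.46 = 40,093.38, so 40,094 panels.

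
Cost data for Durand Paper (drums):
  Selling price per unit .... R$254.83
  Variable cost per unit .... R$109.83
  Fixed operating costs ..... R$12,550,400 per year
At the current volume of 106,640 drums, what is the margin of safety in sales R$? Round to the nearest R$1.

R$5,118,392

Contribution margin per unit = R$254.83 − R$109.83 = R$145.00. Break-even units = R$12,550,400 ÷ R$145.00 = 86,554.48; break-even revenue = 86,554.48 × R$254.83 = R$22,056,678.84.
Actual sales revenue = 106,640 × R$254.83 = R$27,175,071.20.
Margin of safety = R$27,175,071.20 − R$22,056,678.84 = R$5,118,392.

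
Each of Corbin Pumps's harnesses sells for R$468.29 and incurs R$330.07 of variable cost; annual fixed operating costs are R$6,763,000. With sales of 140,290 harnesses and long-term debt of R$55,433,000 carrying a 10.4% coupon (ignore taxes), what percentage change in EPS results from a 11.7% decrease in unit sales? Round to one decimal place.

Contribution at this volume is 140,290 × R$138.22 = R$19,390,883.80.
EBIT = R$19,390,883.80 − R$6,763,000 = R$12,627,883.80.
Interest = R$5,765,032.00, so EBIT − I = R$6,862,851.80.
Degree of combined leverage = contribution ÷ (EBIT − I) = R$19,390,883.80 ÷ R$6,862,851.80 = 2.8255.
EPS therefore changes by 2.8255 × (-11.7%) = -33.1%.

-33.1%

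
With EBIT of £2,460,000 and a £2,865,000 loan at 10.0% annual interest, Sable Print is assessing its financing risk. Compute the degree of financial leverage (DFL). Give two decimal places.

1.13

Annual interest charges come to £286,500.00.
DFL = EBIT ÷ (EBIT − I) = £2,460,000 ÷ (£2,460,000 − £286,500.00) = £2,460,000 ÷ £2,173,500.00 = 1.1318.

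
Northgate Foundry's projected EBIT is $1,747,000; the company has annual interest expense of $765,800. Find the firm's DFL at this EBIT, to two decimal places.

Annual interest charges come to $765,800.00.
DFL = EBIT ÷ (EBIT − I) = $1,747,000 ÷ ($1,747,000 − $765,800.00) = $1,747,000 ÷ $981,200.00 = 1.7805.

1.78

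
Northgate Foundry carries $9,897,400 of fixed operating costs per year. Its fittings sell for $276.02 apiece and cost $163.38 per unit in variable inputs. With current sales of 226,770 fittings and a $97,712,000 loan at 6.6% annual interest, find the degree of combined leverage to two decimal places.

Total contribution margin = 226,770 × $112.64 = $25,543,372.80.
Subtracting fixed costs: EBIT = $25,543,372.80 − $9,897,400 = $15,645,972.80. Interest = $6,448,992.00, so EBIT − I = $9,196,980.80.
Degree of total leverage = total CM / (EBIT − interest) = $25,543,372.80 / $9,196,980.80 = 2.7774.

2.78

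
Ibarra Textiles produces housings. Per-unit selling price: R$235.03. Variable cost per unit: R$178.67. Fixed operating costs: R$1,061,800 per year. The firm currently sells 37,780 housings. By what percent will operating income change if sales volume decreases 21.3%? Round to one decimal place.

Total contribution margin = 37,780 × R$56.36 = R$2,129,280.80.
Subtracting fixed costs: EBIT = R$2,129,280.80 − R$1,061,800 = R$1,067,480.80.
So DOL = total CM / EBIT = R$2,129,280.80 / R$1,067,480.80 = 1.9947.
Operating income changes by 1.9947 × -21.3% = -42.5%.

-42.5%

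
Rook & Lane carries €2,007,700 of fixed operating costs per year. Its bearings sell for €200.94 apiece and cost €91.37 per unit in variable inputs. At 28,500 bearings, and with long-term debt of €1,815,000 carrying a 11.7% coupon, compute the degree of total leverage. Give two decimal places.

3.46

Contribution at this volume is 28,500 × €109.57 = €3,122,745.00.
Subtracting fixed costs: EBIT = €3,122,745.00 − €2,007,700 = €1,115,045.00. Interest = €212,355.00, so EBIT − I = €902,690.00.
DCL = contribution ÷ (EBIT − I) = €3,122,745.00 ÷ €902,690.00 = 3.4594.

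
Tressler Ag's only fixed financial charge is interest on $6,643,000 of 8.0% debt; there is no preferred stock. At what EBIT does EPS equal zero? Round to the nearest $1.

$531,440

Annual interest = 8.0% × $6,643,000 = $531,440.00.
Without preferred stock the financial break-even is simply EBIT = interest = $531,440.00.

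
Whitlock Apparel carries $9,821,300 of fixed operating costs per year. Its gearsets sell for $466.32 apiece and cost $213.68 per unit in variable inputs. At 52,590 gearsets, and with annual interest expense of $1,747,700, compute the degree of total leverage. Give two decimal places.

7.74

Total contribution margin = 52,590 × $252.64 = $13,286,337.60.
Operating income = contribution − fixed costs = $13,286,337.60 − $9,821,300 = $3,465,037.60. Interest = $1,747,700.00, so EBIT − I = $1,717,337.60.
DCL = contribution ÷ (EBIT − I) = $13,286,337.60 ÷ $1,717,337.60 = 7.7366.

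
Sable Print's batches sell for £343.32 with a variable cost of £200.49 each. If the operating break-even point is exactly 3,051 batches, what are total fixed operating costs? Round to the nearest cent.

£435,774.33

Each unit contributes £343.32 − £200.49 = £142.83.
Fixed costs = break-even units × CM = 3,051 × £142.83 = £435,774.33.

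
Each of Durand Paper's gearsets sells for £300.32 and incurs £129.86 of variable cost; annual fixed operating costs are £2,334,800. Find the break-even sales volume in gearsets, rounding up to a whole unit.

13,698 gearsets

Contribution margin per unit = £300.32 − £129.86 = £170.46.
Break-even volume = fixed costs ÷ CM per unit = £2,334,800 ÷ £170.46 = 13,697.06, so 13,698 gearsets.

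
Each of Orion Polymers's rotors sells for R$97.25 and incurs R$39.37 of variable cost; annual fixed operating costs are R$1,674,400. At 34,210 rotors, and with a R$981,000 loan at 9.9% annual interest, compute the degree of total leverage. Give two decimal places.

9.49

At 34,210 units, contribution = 34,210 × R$57.88 = R$1,980,074.80.
EBIT = R$1,980,074.80 − R$1,674,400 = R$305,674.80. Interest = R$97,119.00, so EBIT − I = R$208,555.80.
Degree of total leverage = total CM / (EBIT − interest) = R$1,980,074.80 / R$208,555.80 = 9.4942.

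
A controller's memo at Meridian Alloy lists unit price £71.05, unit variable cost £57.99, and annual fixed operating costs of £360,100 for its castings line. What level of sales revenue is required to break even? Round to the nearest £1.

£1,959,043

Contribution margin per unit = £71.05 − £57.99 = £13.06, a CM ratio of £13.06 ÷ £71.05 = 0.1838.
Break-even revenue = fixed costs × price ÷ CM = £360,100 × £71.05 ÷ £13.06 = £1,959,043.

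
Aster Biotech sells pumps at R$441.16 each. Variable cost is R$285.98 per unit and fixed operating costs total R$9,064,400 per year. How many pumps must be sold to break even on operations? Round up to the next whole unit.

Contribution margin per unit = R$441.16 − R$285.98 = R$155.18.
Break-even volume = fixed costs ÷ CM per unit = R$9,064,400 ÷ R$155.18 = 58,412.17, so 58,413 pumps.

58,413 pumps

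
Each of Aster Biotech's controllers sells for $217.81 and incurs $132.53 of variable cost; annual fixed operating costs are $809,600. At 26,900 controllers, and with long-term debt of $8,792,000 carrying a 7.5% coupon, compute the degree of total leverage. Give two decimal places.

2.78

Total contribution margin = 26,900 × $85.28 = $2,294,032.00.
EBIT = $2,294,032.00 − $809,600 = $1,484,432.00. Interest = $659,400.00.
DOL = $2,294,032.00 ÷ $1,484,432.00 = 1.5454; DFL = $1,484,432.00 ÷ $825,032.00 = 1.7992.
Combined leverage = 1.5454 × 1.7992 = 2.7805.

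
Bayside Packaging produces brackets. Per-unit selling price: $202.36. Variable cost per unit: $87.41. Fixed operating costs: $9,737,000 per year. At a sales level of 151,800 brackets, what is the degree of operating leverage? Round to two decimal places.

At 151,800 units, contribution = 151,800 × $114.95 = $17,449,410.00.
Operating income = contribution − fixed costs = $17,449,410.00 − $9,737,000 = $7,712,410.00.
Degree of operating leverage = $17,449,410.00 / $7,712,410.00 = 2.2625.

2.26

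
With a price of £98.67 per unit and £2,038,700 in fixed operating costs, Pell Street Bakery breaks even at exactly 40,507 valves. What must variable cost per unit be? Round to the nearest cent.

At break-even, FC = Q × (P − VC), so P − VC = £2,038,700 ÷ 40,507 = £50.3296.
Hence VC = price − CM = £98.67 − £50.3296 = £48.34.

£48.34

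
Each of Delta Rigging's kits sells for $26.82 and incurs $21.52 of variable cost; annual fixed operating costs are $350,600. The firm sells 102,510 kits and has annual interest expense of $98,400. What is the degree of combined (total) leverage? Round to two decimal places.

Total contribution margin = 102,510 × $5.30 = $543,303.00.
Subtracting fixed costs: EBIT = $543,303.00 − $350,600 = $192,703.00. Interest = $98,400.00, so EBIT − I = $94,303.00.
Degree of total leverage = total CM / (EBIT − interest) = $543,303.00 / $94,303.00 = 5.7612.

5.76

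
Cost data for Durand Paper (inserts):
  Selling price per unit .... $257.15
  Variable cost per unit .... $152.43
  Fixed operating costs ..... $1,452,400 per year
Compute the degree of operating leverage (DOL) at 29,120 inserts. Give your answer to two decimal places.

Contribution at this volume is 29,120 × $104.72 = $3,049,446.40.
EBIT = $3,049,446.40 − $1,452,400 = $1,597,046.40.
Degree of operating leverage = $3,049,446.40 / $1,597,046.40 = 1.9094.

1.91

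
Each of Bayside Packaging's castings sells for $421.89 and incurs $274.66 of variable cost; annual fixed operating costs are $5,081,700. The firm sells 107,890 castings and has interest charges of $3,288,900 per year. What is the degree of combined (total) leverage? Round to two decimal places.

Total contribution margin = 107,890 × $147.23 = $15,884,644.70.
Subtracting fixed costs: EBIT = $15,884,644.70 − $5,081,700 = $10,802,944.70. Interest = $3,288,900.00.
DOL = $15,884,644.70 ÷ $10,802,944.70 = 1.4704; DFL = $10,802,944.70 ÷ $7,514,044.70 = 1.4377.
DCL = DOL × DFL = 1.4704 × 1.4377 = 2.1140.

2.11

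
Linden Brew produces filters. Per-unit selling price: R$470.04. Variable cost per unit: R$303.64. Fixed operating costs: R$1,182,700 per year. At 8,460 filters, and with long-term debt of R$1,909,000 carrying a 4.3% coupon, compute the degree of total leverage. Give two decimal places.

9.85

At 8,460 units, contribution = 8,460 × R$166.40 = R$1,407,744.00.
EBIT = R$1,407,744.00 − R$1,182,700 = R$225,044.00. Interest = R$82,087.00, so EBIT − I = R$142,957.00.
Degree of total leverage = total CM / (EBIT − interest) = R$1,407,744.00 / R$142,957.00 = 9.8473.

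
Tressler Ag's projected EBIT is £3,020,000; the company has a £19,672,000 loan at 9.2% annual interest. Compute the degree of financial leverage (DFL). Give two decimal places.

Annual interest charges come to £1,809,824.00.
DFL = EBIT ÷ (EBIT − I) = £3,020,000 ÷ (£3,020,000 − £1,809,824.00) = £3,020,000 ÷ £1,210,176.00 = 2.4955.

2.50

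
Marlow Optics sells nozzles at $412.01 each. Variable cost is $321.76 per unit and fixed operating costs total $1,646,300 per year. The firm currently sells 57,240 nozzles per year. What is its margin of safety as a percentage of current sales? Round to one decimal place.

68.1%

Contribution margin per unit = $412.01 − $321.76 = $90.25. Break-even units = $1,646,300 ÷ $90.25 = 18,241.55; break-even revenue = 18,241.55 × $412.01 = $7,515,701.53.
Actual sales revenue = 57,240 × $412.01 = $23,583,452.40.
Margin of safety = ($23,583,452.40 − $7,515,701.53) ÷ $23,583,452.40 = 68.1%.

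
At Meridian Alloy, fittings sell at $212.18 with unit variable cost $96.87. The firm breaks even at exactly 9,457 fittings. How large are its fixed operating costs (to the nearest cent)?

Each unit contributes $212.18 − $96.87 = $115.31.
Fixed costs = break-even units × CM = 9,457 × $115.31 = $1,090,486.67.

$1,090,486.67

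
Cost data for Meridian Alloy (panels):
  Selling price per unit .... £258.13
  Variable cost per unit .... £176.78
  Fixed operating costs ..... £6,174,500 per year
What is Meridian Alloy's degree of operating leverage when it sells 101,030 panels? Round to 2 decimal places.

Total contribution margin = 101,030 × £81.35 = £8,218,790.50.
Operating income = contribution − fixed costs = £8,218,790.50 − £6,174,500 = £2,044,290.50.
DOL = contribution ÷ EBIT = £8,218,790.50 ÷ £2,044,290.50 = 4.0204.

4.02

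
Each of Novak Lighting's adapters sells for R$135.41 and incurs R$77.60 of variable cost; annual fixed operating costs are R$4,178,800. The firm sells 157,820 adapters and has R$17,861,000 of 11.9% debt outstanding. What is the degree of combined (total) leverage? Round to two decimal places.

Contribution at this volume is 157,820 × R$57.81 = R$9,123,574.20.
EBIT = R$9,123,574.20 − R$4,178,800 = R$4,944,774.20. Interest = R$2,125,459.00.
DOL = R$9,123,574.20 ÷ R$4,944,774.20 = 1.8451; DFL = R$4,944,774.20 ÷ R$2,819,315.20 = 1.7539.
Combined leverage = 1.8451 × 1.7539 = 3.2361.

3.24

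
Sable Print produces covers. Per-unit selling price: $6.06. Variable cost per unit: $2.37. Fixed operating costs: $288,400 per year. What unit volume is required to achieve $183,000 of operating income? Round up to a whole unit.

127,751 covers

Unit CM = price − variable cost = $6.06 − $2.37 = $3.69.
Required volume = (fixed costs + target profit) ÷ CM = ($288,400 + $183,000) ÷ $3.69 = 127,750.68, so 127,751 covers.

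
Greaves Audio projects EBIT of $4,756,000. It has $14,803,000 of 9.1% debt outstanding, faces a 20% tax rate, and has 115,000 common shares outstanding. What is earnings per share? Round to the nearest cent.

Pre-tax income = $4,756,000 − $1,347,073.00 = $3,408,927.00.
After tax at 20%: net income = $3,408,927.00 × 0.80 = $2,727,141.60.
Per share: $2,727,141.60 / 115,000 shares = $23.71.

$23.71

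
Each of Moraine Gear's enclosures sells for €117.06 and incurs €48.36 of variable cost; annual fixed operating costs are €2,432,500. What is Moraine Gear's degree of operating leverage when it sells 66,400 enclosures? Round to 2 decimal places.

Total contribution margin = 66,400 × €68.70 = €4,561,680.00.
Subtracting fixed costs: EBIT = €4,561,680.00 − €2,432,500 = €2,129,180.00.
Degree of operating leverage = €4,561,680.00 / €2,129,180.00 = 2.1425.

2.14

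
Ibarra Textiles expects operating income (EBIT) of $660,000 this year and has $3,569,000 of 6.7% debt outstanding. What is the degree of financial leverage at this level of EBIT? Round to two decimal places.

1.57

Annual interest charges come to $239,123.00.
Degree of financial leverage = EBIT / (EBIT − interest) = $660,000 / $420,877.00 = 1.5682.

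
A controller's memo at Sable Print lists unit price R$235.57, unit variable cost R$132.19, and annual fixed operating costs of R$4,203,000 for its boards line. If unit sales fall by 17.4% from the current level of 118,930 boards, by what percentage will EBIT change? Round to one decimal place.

-26.4%

Total contribution margin = 118,930 × R$103.38 = R$12,294,983.40.
Subtracting fixed costs: EBIT = R$12,294,983.40 − R$4,203,000 = R$8,091,983.40.
Degree of operating leverage = R$12,294,983.40 / R$8,091,983.40 = 1.5194.
%ΔEBIT = DOL × %ΔSales = 1.5194 × -17.4% = -26.4%.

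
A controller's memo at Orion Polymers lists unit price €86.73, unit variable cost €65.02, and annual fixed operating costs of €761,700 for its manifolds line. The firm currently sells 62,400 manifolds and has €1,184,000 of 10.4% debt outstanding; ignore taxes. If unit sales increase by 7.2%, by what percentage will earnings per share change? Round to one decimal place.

+20.8%

Contribution at this volume is 62,400 × €21.71 = €1,354,704.00.
Subtracting fixed costs: EBIT = €1,354,704.00 − €761,700 = €593,004.00.
After interest of €123,136.00, pre-tax earnings = €469,868.00.
DCL = total CM / (EBIT − I) = €1,354,704.00 / €469,868.00 = 2.8832.
%ΔEPS = DCL × %ΔSales = 2.8832 × +7.2% = +20.8%.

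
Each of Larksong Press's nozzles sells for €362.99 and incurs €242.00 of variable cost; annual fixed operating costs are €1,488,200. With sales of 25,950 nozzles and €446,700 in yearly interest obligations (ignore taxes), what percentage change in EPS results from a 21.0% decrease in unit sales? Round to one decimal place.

-54.7%

Total contribution margin = 25,950 × €120.99 = €3,139,690.50.
Operating income = contribution − fixed costs = €3,139,690.50 − €1,488,200 = €1,651,490.50.
Interest = €446,700.00, so EBIT − I = €1,204,790.50.
DCL = total CM / (EBIT − I) = €3,139,690.50 / €1,204,790.50 = 2.6060.
%ΔEPS = DCL × %ΔSales = 2.6060 × -21.0% = -54.7%.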